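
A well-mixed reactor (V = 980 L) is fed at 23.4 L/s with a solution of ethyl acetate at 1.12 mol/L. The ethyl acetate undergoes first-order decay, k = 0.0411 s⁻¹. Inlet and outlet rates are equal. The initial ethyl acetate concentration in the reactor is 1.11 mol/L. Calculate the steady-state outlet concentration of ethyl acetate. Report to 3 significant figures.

0.412 mol/L

Accumulation = in − out − consumed: V dC/dt = Q C_in − Q C − k V C.
At steady state: 0 = Q C_in − (Q + kV) C_ss, so C_ss = Q C_in/(Q + kV).
C_ss = 23.4·1.12/(23.4 + 0.0411·980) = 26.208/63.678 = 0.41157 mol/L.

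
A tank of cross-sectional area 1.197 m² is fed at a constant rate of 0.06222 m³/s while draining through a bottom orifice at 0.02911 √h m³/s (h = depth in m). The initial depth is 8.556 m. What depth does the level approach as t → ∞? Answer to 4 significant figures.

Accumulation of liquid (constant cross-section A): A dh/dt = Q_in − 0.02911 √h. At steady state dh/dt = 0:
Q_in = 0.02911 √h_ss ⇒ √h_ss = 0.06222/0.02911 = 2.13741.
h_ss = 2.13741² = 4.56852 m. (Since h₀ = 8.556 m > h_ss, the level will fall toward this value.)

4.569 m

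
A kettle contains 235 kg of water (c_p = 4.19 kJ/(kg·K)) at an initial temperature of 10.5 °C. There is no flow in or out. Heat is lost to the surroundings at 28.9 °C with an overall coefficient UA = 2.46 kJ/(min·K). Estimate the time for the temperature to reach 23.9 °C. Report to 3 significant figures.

522 min

Lumped-capacitance energy balance: M c_p dT/dt = UA(T_amb − T).
τ = M c_p/UA = 400.26 min; T_ss = T_amb = 28.900 °C.
T(t) = T_ss + (T₀ − T_ss)e^(−t/τ); set T = 23.9:
t = −τ ln[(T − T_ss)/(T₀ − T_ss)] = −400.26 · ln(0.27174) = 521.51 min.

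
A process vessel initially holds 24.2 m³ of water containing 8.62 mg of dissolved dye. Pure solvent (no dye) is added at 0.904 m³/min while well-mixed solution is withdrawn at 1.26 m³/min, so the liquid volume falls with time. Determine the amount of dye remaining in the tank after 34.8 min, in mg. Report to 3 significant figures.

0.681 mg

Total volume: dV/dt = Q_in − Q_out = -0.35600 m³/min, so V(t) = 24.2 − 0.35600 t and V(34.8) = 11.811 m³.
Solute balance: dm/dt = 0 − Q_out C = −Q_out m/V(t).
Separate: dm/m = −Q_out dt/V(t) ⇒ ln(m/m₀) = −(Q_out/(Q_in−Q_out)) ln(V/V₀).
m = m₀ (V₀/V)^(Q_out/(Q_in−Q_out)) = 8.62 × (24.2/11.811)^(-3.5393) = 0.68066 mg.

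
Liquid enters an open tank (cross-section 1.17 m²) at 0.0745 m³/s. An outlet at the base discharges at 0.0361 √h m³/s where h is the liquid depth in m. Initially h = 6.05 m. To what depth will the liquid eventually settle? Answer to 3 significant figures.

4.26 m

Volume balance on the tank: A dh/dt = Q_in − 0.0361 √h. At steady state dh/dt = 0:
Q_in = 0.0361 √h_ss ⇒ √h_ss = 0.0745/0.0361 = 2.0637.
h_ss = 2.0637² = 4.2589 m. (Since h₀ = 6.05 m > h_ss, the level will fall toward this value.)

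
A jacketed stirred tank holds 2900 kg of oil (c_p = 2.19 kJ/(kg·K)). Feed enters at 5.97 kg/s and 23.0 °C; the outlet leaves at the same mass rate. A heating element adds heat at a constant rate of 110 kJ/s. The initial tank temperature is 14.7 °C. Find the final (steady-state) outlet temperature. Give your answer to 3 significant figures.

31.4 °C

Energy balance: M c_p dT/dt = ṁ c_p (T_in − T) + 110.
At steady state dT/dt = 0 ⇒ T_ss = T_in + Q̇/(ṁ c_p) = 23.0 + 110/(5.97·2.19) = 31.413 °C.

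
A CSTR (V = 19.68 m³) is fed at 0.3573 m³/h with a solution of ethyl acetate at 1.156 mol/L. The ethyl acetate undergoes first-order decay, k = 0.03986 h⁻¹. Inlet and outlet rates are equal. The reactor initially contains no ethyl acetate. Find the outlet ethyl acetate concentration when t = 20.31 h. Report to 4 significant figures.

0.2504 mol/L

V dC/dt = Q(C_in − C) − k V C.
This is linear with rate a = Q/V + k = 0.0580155 h⁻¹.
C_ss = Q C_in/(Q + kV) = 0.361761 mol/L; C(t) = C_ss + (C₀ − C_ss) e^(−a t).
C(20.31) = 0.361761 + (-0.361761)·e^(−0.0580155·20.31) = 0.361761 + (-0.361761)·0.307803 = 0.250410 mol/L.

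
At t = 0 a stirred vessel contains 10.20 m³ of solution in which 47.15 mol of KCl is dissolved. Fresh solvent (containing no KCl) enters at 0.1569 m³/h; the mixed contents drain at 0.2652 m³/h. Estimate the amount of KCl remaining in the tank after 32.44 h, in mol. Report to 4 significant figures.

16.77 mol

Total volume: dV/dt = Q_in − Q_out = -0.108300 m³/h, so V(t) = 10.20 − 0.108300 t and V(32.44) = 6.68675 m³.
Species balance (pure solvent in): dm/dt = −Q_out · m/V(t).
dm/m = −Q_out dt/(V₀ − 0.108300 t); integrating gives ln(m/m₀) = −(Q_out/(Q_in−Q_out)) ln(V/V₀).
m = m₀ (V₀/V)^(Q_out/(Q_in−Q_out)) = 47.15 × (10.20/6.68675)^(-2.44875) = 16.7655 mol.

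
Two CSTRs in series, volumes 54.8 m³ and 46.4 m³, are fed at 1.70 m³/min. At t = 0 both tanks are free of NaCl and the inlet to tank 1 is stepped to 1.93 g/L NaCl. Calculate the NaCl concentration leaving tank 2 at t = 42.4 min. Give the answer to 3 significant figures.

0.806 g/L

Species balance on tank i: dCᵢ/dt = (Cᵢ₋₁ − Cᵢ)/τᵢ with τᵢ = Vᵢ/Q.
τ₁ = 54.8/1.70 = 32.235 min; τ₂ = 46.4/1.70 = 27.294 min.
Tank 1: C₁ = C_in(1 − e^(−t/τ₁)). Tank 2 (τ₁ ≠ τ₂): C₂ = C_in[1 − (τ₁ e^(−t/τ₁) − τ₂ e^(−t/τ₂))/(τ₁ − τ₂)].
At t = 42.4: e^(−t/τ₁) = 0.26839, e^(−t/τ₂) = 0.21152.
C₂ = 1.93·[1 − (32.235·0.26839 − 27.294·0.21152)/(4.9412)] = 1.93·0.41748 = 0.80574 g/L.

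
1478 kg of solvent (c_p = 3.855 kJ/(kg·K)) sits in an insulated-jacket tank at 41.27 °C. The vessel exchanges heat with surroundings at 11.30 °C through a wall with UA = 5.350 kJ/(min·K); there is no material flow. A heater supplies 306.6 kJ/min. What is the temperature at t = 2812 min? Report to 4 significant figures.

Lumped-capacitance energy balance: M c_p dT/dt = UA(T_amb − T) + Q̇.
dT/dt = (T_ss − T)/τ with T_ss = T_amb + Q̇/UA = 11.30 + 306.6/5.350 = 68.6084 °C, τ = M c_p/UA = 1478·3.855/5.350 = 1064.99 min.
Integrating: T(t) = T_ss + (T₀ − T_ss) e^(−t/τ).
T(2812) = 68.6084 + (-27.3384)·0.0713325 = 66.6583 °C.

66.66 °C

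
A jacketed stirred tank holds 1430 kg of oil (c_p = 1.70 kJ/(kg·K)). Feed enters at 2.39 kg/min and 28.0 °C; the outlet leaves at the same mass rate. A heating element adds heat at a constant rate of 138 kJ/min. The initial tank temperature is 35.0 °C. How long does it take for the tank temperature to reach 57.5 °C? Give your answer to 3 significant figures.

Heat balance on the well-mixed liquid: M c_p dT/dt = ṁ c_p (T_in − T) + 138.
τ = M/ṁ = 598.33 min; T_ss = T_in + Q̇/(ṁ c_p) = 61.965 °C.
T(t) = T_ss + (T₀ − T_ss) e^(−t/τ). Set T = 57.5:
e^(−t/τ) = (57.5 − 61.965)/(35.0 − 61.965) = 0.16559
t = −598.33 · ln(0.16559) = 1075.9 min.

1080 min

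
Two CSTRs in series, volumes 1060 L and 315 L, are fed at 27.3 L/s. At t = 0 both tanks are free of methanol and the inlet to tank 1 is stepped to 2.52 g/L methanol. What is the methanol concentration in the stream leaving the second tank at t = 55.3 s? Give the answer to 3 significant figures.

1.67 g/L

Time constants: τᵢ = Vᵢ/Q for each well-mixed tank.
τ₁ = 1060/27.3 = 38.828 s; τ₂ = 315/27.3 = 11.538 s.
Tank 1: C₁ = C_in(1 − e^(−t/τ₁)). Tank 2 (τ₁ ≠ τ₂): C₂ = C_in[1 − (τ₁ e^(−t/τ₁) − τ₂ e^(−t/τ₂))/(τ₁ − τ₂)].
At t = 55.3: e^(−t/τ₁) = 0.24069, e^(−t/τ₂) = 0.0082903.
C₂ = 2.52·[1 − (38.828·0.24069 − 11.538·0.0082903)/(27.289)] = 2.52·0.66104 = 1.6658 g/L.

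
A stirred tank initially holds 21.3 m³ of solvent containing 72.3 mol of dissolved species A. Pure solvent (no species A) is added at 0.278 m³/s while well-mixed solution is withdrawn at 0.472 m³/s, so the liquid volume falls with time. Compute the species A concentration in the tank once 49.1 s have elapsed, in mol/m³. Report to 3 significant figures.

Let m(t) be the amount of species A. Volume: V(t) = V₀ + (Q_in − Q_out) t = 21.3 − 0.19400 t; V(49.1) = 11.775 m³.
No species A enters, so dm/dt = −Q_out · (m/V).
Separate: dm/m = −Q_out dt/V(t) ⇒ ln(m/m₀) = −(Q_out/(Q_in−Q_out)) ln(V/V₀).
m = m₀ (V₀/V)^(Q_out/(Q_in−Q_out)) = 72.3 × (21.3/11.775)^(-2.4330) = 17.092 mol.
C = m/V = 17.092/11.775 = 1.4516 mol/m³.

1.45 mol/m³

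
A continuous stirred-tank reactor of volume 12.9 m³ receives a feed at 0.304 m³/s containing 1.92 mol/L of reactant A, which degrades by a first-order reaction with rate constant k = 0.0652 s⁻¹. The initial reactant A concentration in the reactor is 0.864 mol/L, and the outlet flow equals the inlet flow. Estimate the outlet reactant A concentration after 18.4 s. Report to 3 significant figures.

0.579 mol/L

Species balance: V dC/dt = Q C_in − Q C − k V C.
This is linear with rate a = Q/V + k = 0.088766 s⁻¹.
C_ss = Q C_in/(Q + kV) = 0.50973 mol/L; C(t) = C_ss + (C₀ − C_ss) e^(−a t).
C(18.4) = 0.50973 + (0.35427)·e^(−0.088766·18.4) = 0.50973 + (0.35427)·0.19529 = 0.57891 mol/L.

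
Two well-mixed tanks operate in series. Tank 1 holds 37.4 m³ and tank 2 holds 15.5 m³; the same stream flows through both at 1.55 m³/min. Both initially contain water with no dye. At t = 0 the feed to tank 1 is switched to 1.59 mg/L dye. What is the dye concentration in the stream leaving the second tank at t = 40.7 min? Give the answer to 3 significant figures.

1.11 mg/L

Each tank obeys Vᵢ dCᵢ/dt = Q(Cᵢ₋₁ − Cᵢ), so τᵢ = Vᵢ/Q.
τ₁ = 37.4/1.55 = 24.129 min; τ₂ = 15.5/1.55 = 10.000 min.
Solving the cascade with C₁(0)=C₂(0)=0 gives C₂(t) = C_in[1 − (τ₁ e^(−t/τ₁) − τ₂ e^(−t/τ₂))/(τ₁ − τ₂)].
At t = 40.7: e^(−t/τ₁) = 0.18512, e^(−t/τ₂) = 0.017077.
C₂ = 1.59·[1 − (24.129·0.18512 − 10.000·0.017077)/(14.129)] = 1.59·0.69595 = 1.1066 mg/L.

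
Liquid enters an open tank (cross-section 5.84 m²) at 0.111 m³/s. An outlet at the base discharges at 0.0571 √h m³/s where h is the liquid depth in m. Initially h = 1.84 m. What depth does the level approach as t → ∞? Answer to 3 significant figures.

Level balance: A dh/dt = 0.111 − 0.0571 √h. Setting dh/dt = 0:
Q_in = 0.0571 √h_ss ⇒ √h_ss = 0.111/0.0571 = 1.9440.
h_ss = 1.9440² = 3.7790 m. (Since h₀ = 1.84 m < h_ss, the level will rise toward this value.)

3.78 m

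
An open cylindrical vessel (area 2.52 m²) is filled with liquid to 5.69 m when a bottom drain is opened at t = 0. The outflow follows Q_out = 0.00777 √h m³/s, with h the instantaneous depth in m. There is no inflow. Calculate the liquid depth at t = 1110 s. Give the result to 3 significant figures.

0.454 m

A dh/dt = −Q_out = −0.00777 √h.
This is separable: 2 d(√h)/dt = −0.00777/A, so √h = √h₀ − (0.00777/(2A)) t.
√h = √5.69 − 0.00777·1110/(2·2.52) = 2.3854 − 1.7113 = 0.67412.
h = 0.67412² = 0.45444 m.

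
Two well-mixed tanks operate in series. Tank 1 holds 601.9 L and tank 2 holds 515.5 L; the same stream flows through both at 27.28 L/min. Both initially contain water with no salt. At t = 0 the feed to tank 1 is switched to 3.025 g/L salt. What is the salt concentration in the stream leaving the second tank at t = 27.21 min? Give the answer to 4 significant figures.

Each tank obeys Vᵢ dCᵢ/dt = Q(Cᵢ₋₁ − Cᵢ), so τᵢ = Vᵢ/Q.
τ₁ = 601.9/27.28 = 22.0638 min; τ₂ = 515.5/27.28 = 18.8966 min.
Tank 1: C₁ = C_in(1 − e^(−t/τ₁)). Tank 2 (τ₁ ≠ τ₂): C₂ = C_in[1 − (τ₁ e^(−t/τ₁) − τ₂ e^(−t/τ₂))/(τ₁ − τ₂)].
At t = 27.21: e^(−t/τ₁) = 0.291346, e^(−t/τ₂) = 0.236942.
C₂ = 3.025·[1 − (22.0638·0.291346 − 18.8966·0.236942)/(3.16716)] = 3.025·0.384055 = 1.16177 g/L.

1.162 g/L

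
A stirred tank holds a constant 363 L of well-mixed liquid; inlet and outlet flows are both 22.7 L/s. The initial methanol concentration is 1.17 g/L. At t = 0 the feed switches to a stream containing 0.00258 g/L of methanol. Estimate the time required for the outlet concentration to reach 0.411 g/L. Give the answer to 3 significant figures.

Species balance: V dC/dt = Q(C_in − C) ⇒ τ = V/Q = 15.991 s.
C(t) = C_in + (C₀ − C_in) e^(−t/τ). Set C = 0.411 and solve for t:
e^(−t/τ) = (C − C_in)/(C₀ − C_in) = (0.411 − 0.00258)/(1.17 − 0.00258) = 0.34985
t = −τ ln(…) = 15.991 × 1.0503 = 16.795 s.

16.8 s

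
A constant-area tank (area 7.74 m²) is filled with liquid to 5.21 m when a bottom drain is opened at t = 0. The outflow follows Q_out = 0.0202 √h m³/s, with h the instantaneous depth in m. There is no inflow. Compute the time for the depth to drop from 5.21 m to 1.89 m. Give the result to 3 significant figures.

696 s

A dh/dt = −Q_out = −0.0202 √h.
∫ h^(−1/2) dh = −(0.0202/A) ∫ dt, giving 2√h = 2√h₀ − (0.0202/A) t.
t = 2A(√h₀ − √h)/0.0202 = 2·7.74·(√5.21 − √1.89)/0.0202
  = 15.480 × (2.2825 − 1.3748) / 0.0202 = 695.66 s.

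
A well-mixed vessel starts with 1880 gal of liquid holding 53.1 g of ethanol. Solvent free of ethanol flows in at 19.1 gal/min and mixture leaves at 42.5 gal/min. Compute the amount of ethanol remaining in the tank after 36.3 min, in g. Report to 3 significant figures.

17.8 g

Total volume: dV/dt = Q_in − Q_out = -23.400 gal/min, so V(t) = 1880 − 23.400 t and V(36.3) = 1030.6 gal.
Solute balance: dm/dt = 0 − Q_out C = −Q_out m/V(t).
Separate: dm/m = −Q_out dt/V(t) ⇒ ln(m/m₀) = −(Q_out/(Q_in−Q_out)) ln(V/V₀).
m = m₀ (V₀/V)^(Q_out/(Q_in−Q_out)) = 53.1 × (1880/1030.6)^(-1.8162) = 17.820 g.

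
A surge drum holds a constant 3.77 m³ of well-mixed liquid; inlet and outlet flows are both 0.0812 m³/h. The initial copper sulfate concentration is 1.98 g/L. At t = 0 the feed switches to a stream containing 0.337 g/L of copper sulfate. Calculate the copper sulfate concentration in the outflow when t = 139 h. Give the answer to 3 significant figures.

0.419 g/L

Species balance on the tank: V dC/dt = Q(C_in − C).
So dC/dt = (C_in − C)/τ with τ = V/Q = 3.77/0.0812 = 46.429 h.
This is linear first-order; C(t) = C_in + (C₀ − C_in) e^(−t/τ).
C(139) = 0.337 + (1.98 − 0.337)·e^(−139/46.429) = 0.337 + (1.6430)·0.050094 = 0.41931 g/L.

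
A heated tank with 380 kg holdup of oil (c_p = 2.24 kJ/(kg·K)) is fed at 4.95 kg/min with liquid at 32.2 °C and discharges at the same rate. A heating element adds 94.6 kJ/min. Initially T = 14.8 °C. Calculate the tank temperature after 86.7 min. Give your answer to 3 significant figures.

32.3 °C

Energy balance: M c_p dT/dt = ṁ c_p (T_in − T) + 94.6.
τ = M/ṁ = 76.768 min; T_ss = T_in + Q̇/(ṁ c_p) = 32.2 + 94.6/(4.95·2.24) = 40.732 °C.
T approaches T_ss exponentially: T(t) = T_ss + (T₀ − T_ss) e^(−t/τ).
T(86.7) = 40.732 + (-25.932)·e^(−86.7/76.768) = 40.732 + (-25.932)·0.32323 = 32.350 °C.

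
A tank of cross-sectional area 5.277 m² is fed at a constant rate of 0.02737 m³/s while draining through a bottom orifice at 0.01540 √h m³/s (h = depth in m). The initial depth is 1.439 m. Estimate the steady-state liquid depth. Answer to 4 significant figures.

3.159 m

Level balance: A dh/dt = 0.02737 − 0.01540 √h. Setting dh/dt = 0:
Q_in = 0.01540 √h_ss ⇒ √h_ss = 0.02737/0.01540 = 1.77727.
h_ss = 1.77727² = 3.15870 m. (Since h₀ = 1.439 m < h_ss, the level will rise toward this value.)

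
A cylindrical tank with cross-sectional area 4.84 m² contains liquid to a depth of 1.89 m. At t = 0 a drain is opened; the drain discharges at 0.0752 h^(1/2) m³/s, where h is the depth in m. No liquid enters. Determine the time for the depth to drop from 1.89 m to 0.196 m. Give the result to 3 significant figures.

A dh/dt = −Q_out = −0.0752 √h.
This is separable: 2 d(√h)/dt = −0.0752/A, so √h = √h₀ − (0.0752/(2A)) t.
t = 2A(√h₀ − √h)/0.0752 = 2·4.84·(√1.89 − √0.196)/0.0752
  = 9.6800 × (1.3748 − 0.44272) / 0.0752 = 119.98 s.

120 s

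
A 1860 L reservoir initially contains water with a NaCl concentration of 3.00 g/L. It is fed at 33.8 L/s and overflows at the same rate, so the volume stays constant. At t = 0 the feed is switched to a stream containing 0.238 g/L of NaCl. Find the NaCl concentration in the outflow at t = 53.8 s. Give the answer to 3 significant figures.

1.28 g/L

Mass balance on the solute (V constant): V dC/dt = Q(C_in − C).
So dC/dt = (C_in − C)/τ with τ = V/Q = 1860/33.8 = 55.030 s.
This is linear first-order; C(t) = C_in + (C₀ − C_in) e^(−t/τ).
C(53.8) = 0.238 + (3.00 − 0.238)·e^(−53.8/55.030) = 0.238 + (2.7620)·0.37619 = 1.2770 g/L.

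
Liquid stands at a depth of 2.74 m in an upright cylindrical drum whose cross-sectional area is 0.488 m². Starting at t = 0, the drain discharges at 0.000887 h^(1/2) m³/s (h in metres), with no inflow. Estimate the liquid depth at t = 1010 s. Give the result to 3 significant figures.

With no inflow, A dh/dt = −0.000887 √h.
Separate and integrate: 2(√h − √h₀) = −(0.000887/A) t.
√h = √2.74 − 0.000887·1010/(2·0.488) = 1.6553 − 0.91790 = 0.73739.
h = 0.73739² = 0.54375 m.

0.544 m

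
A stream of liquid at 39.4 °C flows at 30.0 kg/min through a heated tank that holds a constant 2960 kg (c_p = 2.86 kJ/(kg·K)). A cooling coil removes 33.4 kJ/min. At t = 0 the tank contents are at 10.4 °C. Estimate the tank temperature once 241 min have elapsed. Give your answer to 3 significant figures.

36.5 °C

Energy balance: M c_p dT/dt = ṁ c_p (T_in − T) − 33.4.
τ = M/ṁ = 98.667 min; T_ss = T_in − Q̇/(ṁ c_p) = 39.4 − 33.4/(30.0·2.86) = 39.011 °C.
T approaches T_ss exponentially: T(t) = T_ss + (T₀ − T_ss) e^(−t/τ).
T(241) = 39.011 + (-28.611)·e^(−241/98.667) = 39.011 + (-28.611)·0.086937 = 36.523 °C.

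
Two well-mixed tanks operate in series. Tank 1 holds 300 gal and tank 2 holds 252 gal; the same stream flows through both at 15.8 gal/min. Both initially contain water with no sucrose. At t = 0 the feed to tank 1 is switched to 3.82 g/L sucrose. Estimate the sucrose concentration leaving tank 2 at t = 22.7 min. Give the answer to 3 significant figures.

1.43 g/L

Each tank obeys Vᵢ dCᵢ/dt = Q(Cᵢ₋₁ − Cᵢ), so τᵢ = Vᵢ/Q.
τ₁ = 300/15.8 = 18.987 min; τ₂ = 252/15.8 = 15.949 min.
Tank 1: C₁ = C_in(1 − e^(−t/τ₁)). Tank 2 (τ₁ ≠ τ₂): C₂ = C_in[1 − (τ₁ e^(−t/τ₁) − τ₂ e^(−t/τ₂))/(τ₁ − τ₂)].
At t = 22.7: e^(−t/τ₁) = 0.30254, e^(−t/τ₂) = 0.24093.
C₂ = 3.82·[1 − (18.987·0.30254 − 15.949·0.24093)/(3.0380)] = 3.82·0.37399 = 1.4286 g/L.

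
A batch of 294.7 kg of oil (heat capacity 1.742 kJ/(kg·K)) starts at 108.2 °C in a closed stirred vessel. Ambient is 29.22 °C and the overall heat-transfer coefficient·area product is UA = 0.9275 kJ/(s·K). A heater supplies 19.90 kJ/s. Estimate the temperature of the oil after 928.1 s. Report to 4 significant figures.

First-law balance (no shaft work): M c_p dT/dt = −UA(T − T_amb) + Q̇.
dT/dt = (T_ss − T)/τ with T_ss = T_amb + Q̇/UA = 29.22 + 19.90/0.9275 = 50.6755 °C, τ = M c_p/UA = 294.7·1.742/0.9275 = 553.496 s.
Solution: T(t) = T_ss + (T₀ − T_ss) e^(−t/τ).
T(928.1) = 50.6755 + (57.5245)·0.186972 = 61.4310 °C.

61.43 °C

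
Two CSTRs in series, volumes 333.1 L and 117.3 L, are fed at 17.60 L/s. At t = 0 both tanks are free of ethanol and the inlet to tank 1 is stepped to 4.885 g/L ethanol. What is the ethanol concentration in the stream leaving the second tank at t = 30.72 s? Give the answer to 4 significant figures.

Species balance on tank i: dCᵢ/dt = (Cᵢ₋₁ − Cᵢ)/τᵢ with τᵢ = Vᵢ/Q.
τ₁ = 333.1/17.60 = 18.9261 s; τ₂ = 117.3/17.60 = 6.66477 s.
Tank 1: C₁ = C_in(1 − e^(−t/τ₁)). Tank 2 (τ₁ ≠ τ₂): C₂ = C_in[1 − (τ₁ e^(−t/τ₁) − τ₂ e^(−t/τ₂))/(τ₁ − τ₂)].
At t = 30.72: e^(−t/τ₁) = 0.197276, e^(−t/τ₂) = 0.00995869.
C₂ = 4.885·[1 − (18.9261·0.197276 − 6.66477·0.00995869)/(12.2614)] = 4.885·0.700906 = 3.42393 g/L.

3.424 g/L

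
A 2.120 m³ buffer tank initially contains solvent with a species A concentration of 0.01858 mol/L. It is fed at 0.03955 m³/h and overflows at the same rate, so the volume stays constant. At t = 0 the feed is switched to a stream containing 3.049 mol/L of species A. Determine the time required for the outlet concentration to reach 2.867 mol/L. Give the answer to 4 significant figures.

150.8 h

Species balance: V dC/dt = Q(C_in − C) ⇒ τ = V/Q = 53.6030 h.
C(t) = C_in + (C₀ − C_in) e^(−t/τ). Set C = 2.867 and solve for t:
e^(−t/τ) = (C − C_in)/(C₀ − C_in) = (2.867 − 3.049)/(0.01858 − 3.049) = 0.0600577
t = −τ ln(…) = 53.6030 × 2.81245 = 150.756 h.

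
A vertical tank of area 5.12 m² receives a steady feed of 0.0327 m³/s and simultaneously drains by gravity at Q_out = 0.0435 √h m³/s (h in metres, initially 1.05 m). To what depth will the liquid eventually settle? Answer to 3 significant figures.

A dh/dt = Q_in − 0.0435 √h. Steady state requires inflow = outflow:
Q_in = 0.0435 √h_ss ⇒ √h_ss = 0.0327/0.0435 = 0.75172.
h_ss = 0.75172² = 0.56509 m. (Since h₀ = 1.05 m > h_ss, the level will fall toward this value.)

0.565 m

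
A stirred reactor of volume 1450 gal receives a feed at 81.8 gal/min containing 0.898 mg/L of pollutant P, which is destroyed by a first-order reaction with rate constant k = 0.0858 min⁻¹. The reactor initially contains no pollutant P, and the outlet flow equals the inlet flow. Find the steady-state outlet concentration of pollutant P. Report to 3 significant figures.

Accumulation = in − out − consumed: V dC/dt = Q C_in − Q C − k V C.
Steady state (dC/dt = 0): C_ss = Q C_in/(Q + kV) = C_in/(1 + kV/Q).
C_ss = 81.8·0.898/(81.8 + 0.0858·1450) = 73.456/206.21 = 0.35622 mg/L.

0.356 mg/L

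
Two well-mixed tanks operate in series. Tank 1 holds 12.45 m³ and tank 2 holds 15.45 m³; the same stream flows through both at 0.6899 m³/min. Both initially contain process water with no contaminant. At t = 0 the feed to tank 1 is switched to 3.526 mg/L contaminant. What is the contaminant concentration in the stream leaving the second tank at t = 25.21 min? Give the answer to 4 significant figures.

1.254 mg/L

Time constants: τᵢ = Vᵢ/Q for each well-mixed tank.
τ₁ = 12.45/0.6899 = 18.0461 min; τ₂ = 15.45/0.6899 = 22.3945 min.
Solving the cascade with C₁(0)=C₂(0)=0 gives C₂(t) = C_in[1 − (τ₁ e^(−t/τ₁) − τ₂ e^(−t/τ₂))/(τ₁ − τ₂)].
At t = 25.21: e^(−t/τ₁) = 0.247343, e^(−t/τ₂) = 0.324419.
C₂ = 3.526·[1 − (18.0461·0.247343 − 22.3945·0.324419)/(-4.34846)] = 3.526·0.355718 = 1.25426 mg/L.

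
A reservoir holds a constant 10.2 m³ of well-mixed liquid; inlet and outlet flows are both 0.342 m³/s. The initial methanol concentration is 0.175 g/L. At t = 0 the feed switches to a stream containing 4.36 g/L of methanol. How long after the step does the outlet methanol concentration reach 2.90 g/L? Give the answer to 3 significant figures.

Species balance: V dC/dt = Q(C_in − C) ⇒ τ = V/Q = 29.825 s.
C(t) = C_in + (C₀ − C_in) e^(−t/τ). Set C = 2.90 and solve for t:
e^(−t/τ) = (C − C_in)/(C₀ − C_in) = (2.90 − 4.36)/(0.175 − 4.36) = 0.34886
t = −τ ln(…) = 29.825 × 1.0531 = 31.407 s.

31.4 s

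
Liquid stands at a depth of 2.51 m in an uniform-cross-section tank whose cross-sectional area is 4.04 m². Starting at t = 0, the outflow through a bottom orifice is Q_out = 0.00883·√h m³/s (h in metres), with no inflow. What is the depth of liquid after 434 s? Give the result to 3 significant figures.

1.23 m

A dh/dt = −Q_out = −0.00883 √h.
This is separable: 2 d(√h)/dt = −0.00883/A, so √h = √h₀ − (0.00883/(2A)) t.
√h = √2.51 − 0.00883·434/(2·4.04) = 1.5843 − 0.47428 = 1.1100.
h = 1.1100² = 1.2321 m.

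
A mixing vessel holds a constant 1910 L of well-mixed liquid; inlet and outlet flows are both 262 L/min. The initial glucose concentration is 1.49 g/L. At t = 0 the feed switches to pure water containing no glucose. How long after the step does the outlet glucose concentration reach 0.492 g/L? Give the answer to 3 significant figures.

Species balance: V dC/dt = Q(C_in − C) ⇒ τ = V/Q = 7.2901 min.
C(t) = C_in + (C₀ − C_in) e^(−t/τ). Set C = 0.492 and solve for t:
e^(−t/τ) = (C − C_in)/(C₀ − C_in) = (0.492 − 0)/(1.49 − 0) = 0.33020
t = −τ ln(…) = 7.2901 × 1.1081 = 8.0778 min.

8.08 min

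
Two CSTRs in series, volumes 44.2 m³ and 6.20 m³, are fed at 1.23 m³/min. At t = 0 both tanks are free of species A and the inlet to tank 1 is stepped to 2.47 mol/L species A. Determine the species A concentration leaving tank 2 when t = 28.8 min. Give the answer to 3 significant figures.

Each tank obeys Vᵢ dCᵢ/dt = Q(Cᵢ₋₁ − Cᵢ), so τᵢ = Vᵢ/Q.
τ₁ = 44.2/1.23 = 35.935 min; τ₂ = 6.20/1.23 = 5.0407 min.
Solving the cascade with C₁(0)=C₂(0)=0 gives C₂(t) = C_in[1 − (τ₁ e^(−t/τ₁) − τ₂ e^(−t/τ₂))/(τ₁ − τ₂)].
At t = 28.8: e^(−t/τ₁) = 0.44868, e^(−t/τ₂) = 0.0033009.
C₂ = 2.47·[1 − (35.935·0.44868 − 5.0407·0.0033009)/(30.894)] = 2.47·0.47865 = 1.1823 mol/L.

1.18 mol/L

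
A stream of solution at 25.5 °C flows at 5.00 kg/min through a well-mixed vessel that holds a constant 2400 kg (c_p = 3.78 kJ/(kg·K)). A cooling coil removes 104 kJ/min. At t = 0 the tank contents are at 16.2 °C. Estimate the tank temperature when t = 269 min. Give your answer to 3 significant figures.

First-law balance (no shaft work): M c_p dT/dt = ṁ c_p (T_in − T) − 104.
τ = M/ṁ = 480.00 min; T_ss = T_in − Q̇/(ṁ c_p) = 25.5 − 104/(5.00·3.78) = 19.997 °C.
Integrating: T(t) = T_ss + (T₀ − T_ss) e^(−t/τ).
T(269) = 19.997 + (-3.7974)·e^(−269/480.00) = 19.997 + (-3.7974)·0.57097 = 17.829 °C.

17.8 °C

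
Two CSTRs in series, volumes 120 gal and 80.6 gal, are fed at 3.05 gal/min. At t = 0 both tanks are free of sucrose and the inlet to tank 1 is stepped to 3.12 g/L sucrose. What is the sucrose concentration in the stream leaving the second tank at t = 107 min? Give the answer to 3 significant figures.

Species balance on tank i: dCᵢ/dt = (Cᵢ₋₁ − Cᵢ)/τᵢ with τᵢ = Vᵢ/Q.
τ₁ = 120/3.05 = 39.344 min; τ₂ = 80.6/3.05 = 26.426 min.
Tank 1: C₁ = C_in(1 − e^(−t/τ₁)). Tank 2 (τ₁ ≠ τ₂): C₂ = C_in[1 − (τ₁ e^(−t/τ₁) − τ₂ e^(−t/τ₂))/(τ₁ − τ₂)].
At t = 107: e^(−t/τ₁) = 0.065902, e^(−t/τ₂) = 0.017440.
C₂ = 3.12·[1 − (39.344·0.065902 − 26.426·0.017440)/(12.918)] = 3.12·0.83496 = 2.6051 g/L.

2.61 g/L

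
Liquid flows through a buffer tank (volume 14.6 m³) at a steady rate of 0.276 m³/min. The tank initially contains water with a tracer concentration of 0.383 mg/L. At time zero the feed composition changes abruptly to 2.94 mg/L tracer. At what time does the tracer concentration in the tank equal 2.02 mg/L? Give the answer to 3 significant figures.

Species balance: V dC/dt = Q(C_in − C) ⇒ τ = V/Q = 52.899 min.
C(t) = C_in + (C₀ − C_in) e^(−t/τ). Set C = 2.02 and solve for t:
e^(−t/τ) = (C − C_in)/(C₀ − C_in) = (2.02 − 2.94)/(0.383 − 2.94) = 0.35980
t = −τ ln(…) = 52.899 × 1.0222 = 54.074 min.

54.1 min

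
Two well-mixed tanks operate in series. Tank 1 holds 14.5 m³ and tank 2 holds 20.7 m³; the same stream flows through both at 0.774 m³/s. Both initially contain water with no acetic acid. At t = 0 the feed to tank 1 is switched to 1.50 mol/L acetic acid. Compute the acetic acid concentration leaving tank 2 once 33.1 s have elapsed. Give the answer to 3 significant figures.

0.647 mol/L

Species balance on tank i: dCᵢ/dt = (Cᵢ₋₁ − Cᵢ)/τᵢ with τᵢ = Vᵢ/Q.
τ₁ = 14.5/0.774 = 18.734 s; τ₂ = 20.7/0.774 = 26.744 s.
Tank 1: C₁ = C_in(1 − e^(−t/τ₁)). Tank 2 (τ₁ ≠ τ₂): C₂ = C_in[1 − (τ₁ e^(−t/τ₁) − τ₂ e^(−t/τ₂))/(τ₁ − τ₂)].
At t = 33.1: e^(−t/τ₁) = 0.17087, e^(−t/τ₂) = 0.29006.
C₂ = 1.50·[1 − (18.734·0.17087 − 26.744·0.29006)/(-8.0103)] = 1.50·0.43117 = 0.64676 mol/L.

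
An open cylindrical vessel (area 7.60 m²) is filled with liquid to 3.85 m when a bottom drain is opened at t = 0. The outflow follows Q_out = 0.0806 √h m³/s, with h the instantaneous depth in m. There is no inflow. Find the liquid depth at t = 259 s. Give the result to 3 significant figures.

0.347 m

With no inflow, A dh/dt = −0.0806 √h.
This is separable: 2 d(√h)/dt = −0.0806/A, so √h = √h₀ − (0.0806/(2A)) t.
√h = √3.85 − 0.0806·259/(2·7.60) = 1.9621 − 1.3734 = 0.58876.
h = 0.58876² = 0.34664 m.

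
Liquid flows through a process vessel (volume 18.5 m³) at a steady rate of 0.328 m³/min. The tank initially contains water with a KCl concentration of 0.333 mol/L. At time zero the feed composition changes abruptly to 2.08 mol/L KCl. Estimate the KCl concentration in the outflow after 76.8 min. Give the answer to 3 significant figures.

1.63 mol/L

Species balance on the tank: V dC/dt = Q(C_in − C).
Rewrite as dC/dt + C/τ = C_in/τ, τ = V/Q = 56.402 min.
Solution: C(t) = C_in + (C₀ − C_in) e^(−t/τ).
C(76.8) = 2.08 + (0.333 − 2.08)·e^(−76.8/56.402) = 2.08 + (-1.7470)·0.25624 = 1.6323 mol/L.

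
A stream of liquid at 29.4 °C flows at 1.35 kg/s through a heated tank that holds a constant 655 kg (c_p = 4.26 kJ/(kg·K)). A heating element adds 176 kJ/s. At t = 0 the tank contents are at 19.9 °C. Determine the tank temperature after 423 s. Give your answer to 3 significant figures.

43.2 °C

Heat balance on the well-mixed liquid: M c_p dT/dt = ṁ c_p (T_in − T) + 176.
Rearrange: dT/dt = (T_ss − T)/τ with τ = M/ṁ = 485.19 s and T_ss = T_in + Q̇/(ṁ c_p) = 60.003 °C.
This is linear first-order; T(t) = T_ss + (T₀ − T_ss) e^(−t/τ).
T(423) = 60.003 + (-40.103)·e^(−423/485.19) = 60.003 + (-40.103)·0.41818 = 43.233 °C.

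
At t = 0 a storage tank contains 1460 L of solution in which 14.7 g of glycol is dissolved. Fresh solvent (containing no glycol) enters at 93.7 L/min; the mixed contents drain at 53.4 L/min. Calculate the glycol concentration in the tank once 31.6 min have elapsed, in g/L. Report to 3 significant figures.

Let m(t) be the amount of glycol. Volume: V(t) = V₀ + (Q_in − Q_out) t = 1460 + 40.300 t; V(31.6) = 2733.5 L.
No glycol enters, so dm/dt = −Q_out · (m/V).
Separate: dm/m = −Q_out dt/V(t) ⇒ ln(m/m₀) = −(Q_out/(Q_in−Q_out)) ln(V/V₀).
m = m₀ (V₀/V)^(Q_out/(Q_in−Q_out)) = 14.7 × (1460/2733.5)^(1.3251) = 6.4035 g.
C = m/V = 6.4035/2733.5 = 0.0023426 g/L.

0.00234 g/L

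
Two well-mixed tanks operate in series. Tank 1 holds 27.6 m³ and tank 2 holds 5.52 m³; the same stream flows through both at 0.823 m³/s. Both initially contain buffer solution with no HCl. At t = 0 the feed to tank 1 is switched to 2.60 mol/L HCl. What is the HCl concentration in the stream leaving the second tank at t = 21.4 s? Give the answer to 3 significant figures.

0.910 mol/L

Each tank obeys Vᵢ dCᵢ/dt = Q(Cᵢ₋₁ − Cᵢ), so τᵢ = Vᵢ/Q.
τ₁ = 27.6/0.823 = 33.536 s; τ₂ = 5.52/0.823 = 6.7072 s.
Solving the cascade with C₁(0)=C₂(0)=0 gives C₂(t) = C_in[1 − (τ₁ e^(−t/τ₁) − τ₂ e^(−t/τ₂))/(τ₁ − τ₂)].
At t = 21.4: e^(−t/τ₁) = 0.52828, e^(−t/τ₂) = 0.041147.
C₂ = 2.60·[1 − (33.536·0.52828 − 6.7072·0.041147)/(26.829)] = 2.60·0.34993 = 0.90983 mol/L.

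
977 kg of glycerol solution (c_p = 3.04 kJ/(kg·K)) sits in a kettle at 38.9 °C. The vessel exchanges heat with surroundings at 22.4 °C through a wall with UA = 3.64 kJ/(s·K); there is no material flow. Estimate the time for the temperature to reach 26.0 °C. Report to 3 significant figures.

1240 s

Unsteady energy balance on the tank contents: M c_p dT/dt = −UA(T − T_amb).
τ = M c_p/UA = 815.96 s; T_ss = T_amb = 22.400 °C.
T(t) = T_ss + (T₀ − T_ss)e^(−t/τ); set T = 26.0:
t = −τ ln[(T − T_ss)/(T₀ − T_ss)] = −815.96 · ln(0.21818) = 1242.2 s.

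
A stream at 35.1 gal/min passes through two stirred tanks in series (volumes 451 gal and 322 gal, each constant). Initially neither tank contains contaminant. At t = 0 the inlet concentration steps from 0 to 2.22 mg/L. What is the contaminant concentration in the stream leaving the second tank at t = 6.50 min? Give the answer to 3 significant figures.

Each tank obeys Vᵢ dCᵢ/dt = Q(Cᵢ₋₁ − Cᵢ), so τᵢ = Vᵢ/Q.
τ₁ = 451/35.1 = 12.849 min; τ₂ = 322/35.1 = 9.1738 min.
Tank 1: C₁ = C_in(1 − e^(−t/τ₁)). Tank 2 (τ₁ ≠ τ₂): C₂ = C_in[1 − (τ₁ e^(−t/τ₁) − τ₂ e^(−t/τ₂))/(τ₁ − τ₂)].
At t = 6.50: e^(−t/τ₁) = 0.60298, e^(−t/τ₂) = 0.49236.
C₂ = 2.22·[1 − (12.849·0.60298 − 9.1738·0.49236)/(3.6752)] = 2.22·0.12091 = 0.26843 mg/L.

0.268 mg/L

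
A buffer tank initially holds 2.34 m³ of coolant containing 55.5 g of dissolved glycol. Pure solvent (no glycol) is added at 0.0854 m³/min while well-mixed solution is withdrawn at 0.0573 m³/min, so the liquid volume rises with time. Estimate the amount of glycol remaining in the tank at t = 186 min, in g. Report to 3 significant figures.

Let m(t) be the amount of glycol. Volume: V(t) = V₀ + (Q_in − Q_out) t = 2.34 + 0.028100 t; V(186) = 7.5666 m³.
Solute balance: dm/dt = 0 − Q_out C = −Q_out m/V(t).
dm/m = −Q_out dt/(V₀ + 0.028100 t); integrating gives ln(m/m₀) = −(Q_out/(Q_in−Q_out)) ln(V/V₀).
m = m₀ (V₀/V)^(Q_out/(Q_in−Q_out)) = 55.5 × (2.34/7.5666)^(2.0391) = 5.0696 g.

5.07 g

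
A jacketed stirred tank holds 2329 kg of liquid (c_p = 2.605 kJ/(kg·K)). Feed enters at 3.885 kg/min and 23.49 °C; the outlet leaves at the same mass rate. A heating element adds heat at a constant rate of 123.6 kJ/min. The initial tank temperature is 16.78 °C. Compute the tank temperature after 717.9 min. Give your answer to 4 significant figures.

29.99 °C

Heat balance on the well-mixed liquid: M c_p dT/dt = ṁ c_p (T_in − T) + 123.6.
Rearrange: dT/dt = (T_ss − T)/τ with τ = M/ṁ = 599.485 min and T_ss = T_in + Q̇/(ṁ c_p) = 35.7029 °C.
Integrating: T(t) = T_ss + (T₀ − T_ss) e^(−t/τ).
T(717.9) = 35.7029 + (-18.9229)·e^(−717.9/599.485) = 35.7029 + (-18.9229)·0.301940 = 29.9893 °C.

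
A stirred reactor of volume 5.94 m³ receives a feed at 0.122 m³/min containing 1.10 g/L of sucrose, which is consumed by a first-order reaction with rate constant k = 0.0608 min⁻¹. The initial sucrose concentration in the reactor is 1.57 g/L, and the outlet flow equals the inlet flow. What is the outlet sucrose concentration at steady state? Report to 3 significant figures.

Accumulation = in − out − consumed: V dC/dt = Q C_in − Q C − k V C.
Steady state (dC/dt = 0): C_ss = Q C_in/(Q + kV) = C_in/(1 + kV/Q).
C_ss = 0.122·1.10/(0.122 + 0.0608·5.94) = 0.13420/0.48315 = 0.27776 g/L.

0.278 g/L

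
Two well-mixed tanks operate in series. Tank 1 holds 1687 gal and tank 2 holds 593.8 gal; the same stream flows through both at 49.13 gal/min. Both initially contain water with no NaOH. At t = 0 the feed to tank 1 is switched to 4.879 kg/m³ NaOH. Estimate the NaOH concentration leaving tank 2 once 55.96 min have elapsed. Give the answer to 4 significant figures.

3.429 kg/m³

Time constants: τᵢ = Vᵢ/Q for each well-mixed tank.
τ₁ = 1687/49.13 = 34.3375 min; τ₂ = 593.8/49.13 = 12.0863 min.
Tank 1: C₁ = C_in(1 − e^(−t/τ₁)). Tank 2 (τ₁ ≠ τ₂): C₂ = C_in[1 − (τ₁ e^(−t/τ₁) − τ₂ e^(−t/τ₂))/(τ₁ − τ₂)].
At t = 55.96: e^(−t/τ₁) = 0.195987, e^(−t/τ₂) = 0.00975442.
C₂ = 4.879·[1 − (34.3375·0.195987 − 12.0863·0.00975442)/(22.2512)] = 4.879·0.702856 = 3.42923 kg/m³.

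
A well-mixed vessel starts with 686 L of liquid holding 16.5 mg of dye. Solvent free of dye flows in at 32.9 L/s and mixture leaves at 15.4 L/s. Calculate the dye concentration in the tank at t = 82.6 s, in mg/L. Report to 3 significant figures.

Let m(t) be the amount of dye. Volume: V(t) = V₀ + (Q_in − Q_out) t = 686 + 17.500 t; V(82.6) = 2131.5 L.
Solute balance: dm/dt = 0 − Q_out C = −Q_out m/V(t).
Separate: dm/m = −Q_out dt/V(t) ⇒ ln(m/m₀) = −(Q_out/(Q_in−Q_out)) ln(V/V₀).
m = m₀ (V₀/V)^(Q_out/(Q_in−Q_out)) = 16.5 × (686/2131.5)^(0.88000) = 6.0842 mg.
C = m/V = 6.0842/2131.5 = 0.0028544 mg/L.

0.00285 mg/L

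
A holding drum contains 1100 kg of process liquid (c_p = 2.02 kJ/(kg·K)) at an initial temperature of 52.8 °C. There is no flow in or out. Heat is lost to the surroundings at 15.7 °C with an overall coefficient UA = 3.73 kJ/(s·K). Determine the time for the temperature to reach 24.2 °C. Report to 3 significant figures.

Energy balance: M c_p dT/dt = −UA(T − T_amb).
τ = M c_p/UA = 595.71 s; T_ss = T_amb = 15.700 °C.
T(t) = T_ss + (T₀ − T_ss)e^(−t/τ); set T = 24.2:
t = −τ ln[(T − T_ss)/(T₀ − T_ss)] = −595.71 · ln(0.22911) = 877.81 s.

878 s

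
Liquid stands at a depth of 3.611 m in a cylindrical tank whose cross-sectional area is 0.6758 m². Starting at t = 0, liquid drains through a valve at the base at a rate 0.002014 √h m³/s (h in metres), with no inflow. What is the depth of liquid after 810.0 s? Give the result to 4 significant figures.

A dh/dt = −Q_out = −0.002014 √h.
Separate and integrate: 2(√h − √h₀) = −(0.002014/A) t.
√h = √3.611 − 0.002014·810.0/(2·0.6758) = 1.90026 − 1.20697 = 0.693294.
h = 0.693294² = 0.480656 m.

0.4807 m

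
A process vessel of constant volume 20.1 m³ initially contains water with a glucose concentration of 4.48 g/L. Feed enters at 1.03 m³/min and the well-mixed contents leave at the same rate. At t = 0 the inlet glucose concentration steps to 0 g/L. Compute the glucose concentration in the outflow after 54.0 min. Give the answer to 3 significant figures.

0.282 g/L

Accumulation = in − out for the solute gives V dC/dt = Q(C_in − C).
Rewrite as dC/dt + C/τ = C_in/τ, τ = V/Q = 19.515 min.
C approaches C_in exponentially: C(t) = C_in + (C₀ − C_in) e^(−t/τ).
C(54.0) = 0 + (4.48 − 0)·e^(−54.0/19.515) = 0 + (4.4800)·0.062840 = 0.28152 g/L.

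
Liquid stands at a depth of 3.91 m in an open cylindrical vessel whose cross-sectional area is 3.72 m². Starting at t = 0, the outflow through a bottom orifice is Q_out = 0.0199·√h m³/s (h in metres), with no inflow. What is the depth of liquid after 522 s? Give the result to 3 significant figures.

Unsteady balance on liquid volume: A dh/dt = −0.0199 √h.
Separate and integrate: 2(√h − √h₀) = −(0.0199/A) t.
√h = √3.91 − 0.0199·522/(2·3.72) = 1.9774 − 1.3962 = 0.58116.
h = 0.58116² = 0.33775 m.

0.338 m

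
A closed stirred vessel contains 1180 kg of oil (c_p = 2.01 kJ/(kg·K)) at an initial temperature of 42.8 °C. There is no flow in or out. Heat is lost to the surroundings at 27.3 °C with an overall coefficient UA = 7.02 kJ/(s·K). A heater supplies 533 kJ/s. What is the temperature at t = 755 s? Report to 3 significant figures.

Energy balance: M c_p dT/dt = −UA(T − T_amb) + Q̇.
dT/dt = (T_ss − T)/τ with T_ss = T_amb + Q̇/UA = 27.3 + 533/7.02 = 103.23 °C, τ = M c_p/UA = 1180·2.01/7.02 = 337.86 s.
This is linear first-order; T(t) = T_ss + (T₀ − T_ss) e^(−t/τ).
T(755) = 103.23 + (-60.426)·0.10703 = 96.758 °C.

96.8 °C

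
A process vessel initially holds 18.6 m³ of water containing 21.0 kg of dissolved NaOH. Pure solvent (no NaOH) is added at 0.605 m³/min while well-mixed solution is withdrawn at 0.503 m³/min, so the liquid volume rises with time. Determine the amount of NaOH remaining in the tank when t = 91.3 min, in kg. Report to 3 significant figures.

Let m(t) be the amount of NaOH. Volume: V(t) = V₀ + (Q_in − Q_out) t = 18.6 + 0.10200 t; V(91.3) = 27.913 m³.
Solute balance: dm/dt = 0 − Q_out C = −Q_out m/V(t).
Separate: dm/m = −Q_out dt/V(t) ⇒ ln(m/m₀) = −(Q_out/(Q_in−Q_out)) ln(V/V₀).
m = m₀ (V₀/V)^(Q_out/(Q_in−Q_out)) = 21.0 × (18.6/27.913)^(4.9314) = 2.8371 kg.

2.84 kg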